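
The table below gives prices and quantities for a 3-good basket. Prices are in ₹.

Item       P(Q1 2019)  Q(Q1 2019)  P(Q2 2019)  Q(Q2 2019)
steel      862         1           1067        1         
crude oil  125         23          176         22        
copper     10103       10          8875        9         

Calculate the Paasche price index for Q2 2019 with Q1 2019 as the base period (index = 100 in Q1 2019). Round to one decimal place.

Paasche price index uses current-period quantities as weights.
ΣP(Q2 2019)·Q(Q2 2019) = 1067×1 + 176×22 + 8875×9 = 1067 + 3872 + 79875 = 84814
ΣP(Q1 2019)·Q(Q2 2019) = 862×1 + 125×22 + 10103×9 = 862 + 2750 + 90927 = 94539
Index = 84814 / 94539 × 100 = 89.7132

89.7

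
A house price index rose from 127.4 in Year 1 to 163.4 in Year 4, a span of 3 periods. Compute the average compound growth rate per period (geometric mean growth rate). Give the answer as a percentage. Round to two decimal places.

8.65%

Growth factor = (163.4/127.4)^(1/3) = (1.282575)^(1/3) = 1.086495
Growth rate = 1.086495 − 1 = 0.086495 = 8.6495%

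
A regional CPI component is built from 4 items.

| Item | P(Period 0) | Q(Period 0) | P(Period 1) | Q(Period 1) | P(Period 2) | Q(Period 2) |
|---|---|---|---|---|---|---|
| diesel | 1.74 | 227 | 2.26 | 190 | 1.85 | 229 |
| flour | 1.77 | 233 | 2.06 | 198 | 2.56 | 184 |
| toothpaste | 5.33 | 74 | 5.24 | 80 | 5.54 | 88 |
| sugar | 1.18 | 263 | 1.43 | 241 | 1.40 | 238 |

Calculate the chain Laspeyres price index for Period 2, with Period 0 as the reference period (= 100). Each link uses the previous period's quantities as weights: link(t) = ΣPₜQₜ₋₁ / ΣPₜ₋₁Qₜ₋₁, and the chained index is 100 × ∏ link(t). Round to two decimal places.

118.93

Link Period 0→Period 1:
ΣP(Period 1)Q(Period 0) = 2.26×227 + 2.06×233 + 5.24×74 + 1.43×263 = 513.02 + 479.98 + 387.76 + 376.09 = 1756.85
ΣP(Period 0)Q(Period 0) = 1.74×227 + 1.77×233 + 5.33×74 + 1.18×263 = 394.98 + 412.41 + 394.42 + 310.34 = 1512.15
link = 1756.85/1512.15 = 1.161823
Link Period 1→Period 2:
ΣP(Period 2)Q(Period 1) = 1.85×190 + 2.56×198 + 5.54×80 + 1.40×241 = 351.5 + 506.88 + 443.2 + 337.4 = 1638.98
ΣP(Period 1)Q(Period 1) = 2.26×190 + 2.06×198 + 5.24×80 + 1.43×241 = 429.4 + 407.88 + 419.2 + 344.63 = 1601.11
link = 1638.98/1601.11 = 1.023652
Chained index = 100 × 1.161823 × 1.023652 = 118.9302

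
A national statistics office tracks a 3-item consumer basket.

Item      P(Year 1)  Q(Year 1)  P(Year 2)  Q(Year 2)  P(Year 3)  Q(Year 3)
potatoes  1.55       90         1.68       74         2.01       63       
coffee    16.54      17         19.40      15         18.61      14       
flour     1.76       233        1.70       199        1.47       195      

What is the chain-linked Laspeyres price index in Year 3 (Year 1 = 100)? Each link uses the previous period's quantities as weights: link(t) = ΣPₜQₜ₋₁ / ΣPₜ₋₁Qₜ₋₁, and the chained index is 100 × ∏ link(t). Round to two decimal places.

Link Year 1→Year 2:
ΣP(Year 2)Q(Year 1) = 1.68×90 + 19.40×17 + 1.70×233 = 151.2 + 329.8 + 396.1 = 877.1
ΣP(Year 1)Q(Year 1) = 1.55×90 + 16.54×17 + 1.76×233 = 139.5 + 281.18 + 410.08 = 830.76
link = 877.1/830.76 = 1.055780
Link Year 2→Year 3:
ΣP(Year 3)Q(Year 2) = 2.01×74 + 18.61×15 + 1.47×199 = 148.74 + 279.15 + 292.53 = 720.42
ΣP(Year 2)Q(Year 2) = 1.68×74 + 19.40×15 + 1.70×199 = 124.32 + 291 + 338.3 = 753.62
link = 720.42/753.62 = 0.955946
Chained index = 100 × 1.055780 × 0.955946 = 100.9269

100.93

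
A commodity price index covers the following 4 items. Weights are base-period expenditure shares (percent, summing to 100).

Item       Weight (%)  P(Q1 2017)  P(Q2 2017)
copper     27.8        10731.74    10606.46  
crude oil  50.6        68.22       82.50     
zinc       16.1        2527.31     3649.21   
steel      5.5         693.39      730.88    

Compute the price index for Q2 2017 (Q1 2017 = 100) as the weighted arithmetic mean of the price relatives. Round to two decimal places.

copper: 27.8 × (10606.46/10731.74) = 27.8 × 0.988326 = 27.4755
crude oil: 50.6 × (82.50/68.22) = 50.6 × 1.209323 = 61.1917
zinc: 16.1 × (3649.21/2527.31) = 16.1 × 1.443911 = 23.2470
steel: 5.5 × (730.88/693.39) = 5.5 × 1.054068 = 5.7974
Index = Σ wᵢ·(p₁ᵢ/p₀ᵢ) = 27.4755 + 61.1917 + 23.2470 + 5.7974 = 117.7115

117.71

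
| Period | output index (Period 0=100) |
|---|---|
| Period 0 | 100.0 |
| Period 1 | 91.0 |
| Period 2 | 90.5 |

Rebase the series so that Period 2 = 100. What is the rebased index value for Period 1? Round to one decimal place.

100.6

Rebased(Period 1) = 91.0 / 90.5 × 100 = 100.5525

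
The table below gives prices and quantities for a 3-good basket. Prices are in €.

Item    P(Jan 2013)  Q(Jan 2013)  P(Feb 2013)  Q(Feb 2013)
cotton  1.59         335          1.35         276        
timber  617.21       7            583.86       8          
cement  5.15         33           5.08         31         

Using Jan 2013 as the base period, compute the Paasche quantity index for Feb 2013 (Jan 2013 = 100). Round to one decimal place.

Paasche quantity index uses current-period prices as weights.
ΣP(Feb 2013)·Q(Feb 2013) = 1.35×276 + 583.86×8 + 5.08×31 = 372.6 + 4670.88 + 157.48 = 5200.96
ΣP(Feb 2013)·Q(Jan 2013) = 1.35×335 + 583.86×7 + 5.08×33 = 452.25 + 4087.02 + 167.64 = 4706.91
Index = 5200.96 / 4706.91 × 100 = 110.4963

110.5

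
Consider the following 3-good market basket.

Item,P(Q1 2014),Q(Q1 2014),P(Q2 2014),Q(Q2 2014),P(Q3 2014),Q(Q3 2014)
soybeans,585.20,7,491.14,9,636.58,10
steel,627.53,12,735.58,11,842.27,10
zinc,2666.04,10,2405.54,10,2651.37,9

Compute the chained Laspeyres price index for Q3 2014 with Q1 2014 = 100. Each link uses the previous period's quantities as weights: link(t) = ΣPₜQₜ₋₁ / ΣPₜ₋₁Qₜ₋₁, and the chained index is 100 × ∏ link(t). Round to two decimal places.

107.68

Link Q1 2014→Q2 2014:
ΣP(Q2 2014)Q(Q1 2014) = 491.14×7 + 735.58×12 + 2405.54×10 = 3437.98 + 8826.96 + 24055.4 = 36320.34
ΣP(Q1 2014)Q(Q1 2014) = 585.20×7 + 627.53×12 + 2666.04×10 = 4096.4 + 7530.36 + 26660.4 = 38287.16
link = 36320.34/38287.16 = 0.948630
Link Q2 2014→Q3 2014:
ΣP(Q3 2014)Q(Q2 2014) = 636.58×9 + 842.27×11 + 2651.37×10 = 5729.22 + 9264.97 + 26513.7 = 41507.89
ΣP(Q2 2014)Q(Q2 2014) = 491.14×9 + 735.58×11 + 2405.54×10 = 4420.26 + 8091.38 + 24055.4 = 36567.04
link = 41507.89/36567.04 = 1.135118
Chained index = 100 × 0.948630 × 1.135118 = 107.6806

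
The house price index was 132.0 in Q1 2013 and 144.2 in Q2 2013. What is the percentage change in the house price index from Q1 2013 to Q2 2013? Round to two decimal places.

Change = (144.2 − 132.0) / 132.0 × 100
       = 12.2 / 132.0 × 100 = 9.2424%

9.24%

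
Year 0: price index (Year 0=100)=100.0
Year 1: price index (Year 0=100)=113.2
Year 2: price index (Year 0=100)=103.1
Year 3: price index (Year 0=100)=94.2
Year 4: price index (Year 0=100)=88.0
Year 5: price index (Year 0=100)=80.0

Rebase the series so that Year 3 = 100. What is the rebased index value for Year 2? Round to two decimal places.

109.45

Rebased(Year 2) = 103.1 / 94.2 × 100 = 109.4480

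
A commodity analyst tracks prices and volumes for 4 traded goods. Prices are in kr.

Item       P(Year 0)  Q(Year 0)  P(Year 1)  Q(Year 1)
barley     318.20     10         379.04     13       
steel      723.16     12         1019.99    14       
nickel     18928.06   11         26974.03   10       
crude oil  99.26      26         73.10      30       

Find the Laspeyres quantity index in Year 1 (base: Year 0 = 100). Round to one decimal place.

Laspeyres quantity index uses base-period prices as weights.
ΣP(Year 0)·Q(Year 1) = 318.20×13 + 723.16×14 + 18928.06×10 + 99.26×30 = 4136.6 + 10124.24 + 189280.6 + 2977.8 = 206519.24
ΣP(Year 0)·Q(Year 0) = 318.20×10 + 723.16×12 + 18928.06×11 + 99.26×26 = 3182 + 8677.92 + 208208.66 + 2580.76 = 222649.34
Index = 206519.24 / 222649.34 × 100 = 92.7554

92.8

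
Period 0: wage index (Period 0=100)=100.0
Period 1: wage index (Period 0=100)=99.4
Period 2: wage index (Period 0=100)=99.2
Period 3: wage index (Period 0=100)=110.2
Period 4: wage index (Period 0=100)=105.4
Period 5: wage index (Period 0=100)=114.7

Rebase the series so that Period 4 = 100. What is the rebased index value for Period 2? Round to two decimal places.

94.12

Rebased(Period 2) = 99.2 / 105.4 × 100 = 94.1176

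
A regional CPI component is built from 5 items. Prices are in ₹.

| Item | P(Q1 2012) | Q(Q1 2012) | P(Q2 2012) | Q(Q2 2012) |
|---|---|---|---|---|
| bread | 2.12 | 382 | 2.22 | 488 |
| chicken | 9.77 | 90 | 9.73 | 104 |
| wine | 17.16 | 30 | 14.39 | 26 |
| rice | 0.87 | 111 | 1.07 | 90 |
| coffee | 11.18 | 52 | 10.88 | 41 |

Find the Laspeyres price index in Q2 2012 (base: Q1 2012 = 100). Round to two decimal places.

Laspeyres price index uses base-period quantities as weights.
ΣP(Q2 2012)·Q(Q1 2012) = 2.22×382 + 9.73×90 + 14.39×30 + 1.07×111 + 10.88×52 = 848.04 + 875.7 + 431.7 + 118.77 + 565.76 = 2839.97
ΣP(Q1 2012)·Q(Q1 2012) = 2.12×382 + 9.77×90 + 17.16×30 + 0.87×111 + 11.18×52 = 809.84 + 879.3 + 514.8 + 96.57 + 581.36 = 2881.87
Index = 2839.97 / 2881.87 × 100 = 98.5461

98.55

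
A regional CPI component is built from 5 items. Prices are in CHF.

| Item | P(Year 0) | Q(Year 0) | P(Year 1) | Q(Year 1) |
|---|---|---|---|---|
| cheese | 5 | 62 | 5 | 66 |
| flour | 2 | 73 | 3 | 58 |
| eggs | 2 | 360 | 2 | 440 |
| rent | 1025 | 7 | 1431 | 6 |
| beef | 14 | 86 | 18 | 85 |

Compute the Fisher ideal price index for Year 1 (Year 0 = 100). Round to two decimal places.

133.40

Laspeyres component (base-period weights):
ΣP(Year 1)Q(Year 0) = 5×62 + 3×73 + 2×360 + 1431×7 + 18×86 = 310 + 219 + 720 + 10017 + 1548 = 12814
ΣP(Year 0)Q(Year 0) = 5×62 + 2×73 + 2×360 + 1025×7 + 14×86 = 310 + 146 + 720 + 7175 + 1204 = 9555
L = 12814 / 9555 × 100 = 134.1078
Paasche component (current-period weights):
ΣP(Year 1)Q(Year 1) = 5×66 + 3×58 + 2×440 + 1431×6 + 18×85 = 330 + 174 + 880 + 8586 + 1530 = 11500
ΣP(Year 0)Q(Year 1) = 5×66 + 2×58 + 2×440 + 1025×6 + 14×85 = 330 + 116 + 880 + 6150 + 1190 = 8666
P = 11500 / 8666 × 100 = 132.7025
Fisher = √(L × P) = √(134.1078 × 132.7025) = 133.4033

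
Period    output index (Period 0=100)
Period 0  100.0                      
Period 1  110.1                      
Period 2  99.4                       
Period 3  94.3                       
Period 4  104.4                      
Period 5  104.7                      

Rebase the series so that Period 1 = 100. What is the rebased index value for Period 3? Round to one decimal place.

85.6

Rebased(Period 3) = 94.3 / 110.1 × 100 = 85.6494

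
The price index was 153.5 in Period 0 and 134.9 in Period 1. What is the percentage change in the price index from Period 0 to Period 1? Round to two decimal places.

Change = (134.9 − 153.5) / 153.5 × 100
       = -18.6 / 153.5 × 100 = -12.1173%

-12.12%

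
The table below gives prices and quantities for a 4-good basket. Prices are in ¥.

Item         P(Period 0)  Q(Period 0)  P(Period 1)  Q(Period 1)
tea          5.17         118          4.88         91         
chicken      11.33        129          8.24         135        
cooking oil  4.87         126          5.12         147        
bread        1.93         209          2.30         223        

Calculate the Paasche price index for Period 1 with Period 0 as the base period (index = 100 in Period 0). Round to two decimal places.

Paasche price index uses current-period quantities as weights.
ΣP(Period 1)·Q(Period 1) = 4.88×91 + 8.24×135 + 5.12×147 + 2.30×223 = 444.08 + 1112.4 + 752.64 + 512.9 = 2822.02
ΣP(Period 0)·Q(Period 1) = 5.17×91 + 11.33×135 + 4.87×147 + 1.93×223 = 470.47 + 1529.55 + 715.89 + 430.39 = 3146.3
Index = 2822.02 / 3146.3 × 100 = 89.6933

89.69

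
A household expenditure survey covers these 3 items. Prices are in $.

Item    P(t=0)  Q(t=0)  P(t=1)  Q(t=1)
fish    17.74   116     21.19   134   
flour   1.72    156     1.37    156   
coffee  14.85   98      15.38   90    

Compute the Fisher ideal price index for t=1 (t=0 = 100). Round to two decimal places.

Laspeyres component (base-period weights):
ΣP(t=1)Q(t=0) = 21.19×116 + 1.37×156 + 15.38×98 = 2458.04 + 213.72 + 1507.24 = 4179
ΣP(t=0)Q(t=0) = 17.74×116 + 1.72×156 + 14.85×98 = 2057.84 + 268.32 + 1455.3 = 3781.46
L = 4179 / 3781.46 × 100 = 110.5129
Paasche component (current-period weights):
ΣP(t=1)Q(t=1) = 21.19×134 + 1.37×156 + 15.38×90 = 2839.46 + 213.72 + 1384.2 = 4437.38
ΣP(t=0)Q(t=1) = 17.74×134 + 1.72×156 + 14.85×90 = 2377.16 + 268.32 + 1336.5 = 3981.98
P = 4437.38 / 3981.98 × 100 = 111.4365
Fisher = √(L × P) = √(110.5129 × 111.4365) = 110.9737

110.97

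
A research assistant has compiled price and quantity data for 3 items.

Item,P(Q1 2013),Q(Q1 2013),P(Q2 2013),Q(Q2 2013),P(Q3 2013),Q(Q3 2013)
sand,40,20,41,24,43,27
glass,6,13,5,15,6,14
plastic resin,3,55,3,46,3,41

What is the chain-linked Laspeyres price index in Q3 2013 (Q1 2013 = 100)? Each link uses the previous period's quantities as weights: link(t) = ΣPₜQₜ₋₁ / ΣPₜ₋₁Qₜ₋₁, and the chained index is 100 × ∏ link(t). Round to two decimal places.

105.97

Link Q1 2013→Q2 2013:
ΣP(Q2 2013)Q(Q1 2013) = 41×20 + 5×13 + 3×55 = 820 + 65 + 165 = 1050
ΣP(Q1 2013)Q(Q1 2013) = 40×20 + 6×13 + 3×55 = 800 + 78 + 165 = 1043
link = 1050/1043 = 1.006711
Link Q2 2013→Q3 2013:
ΣP(Q3 2013)Q(Q2 2013) = 43×24 + 6×15 + 3×46 = 1032 + 90 + 138 = 1260
ΣP(Q2 2013)Q(Q2 2013) = 41×24 + 5×15 + 3×46 = 984 + 75 + 138 = 1197
link = 1260/1197 = 1.052632
Chained index = 100 × 1.006711 × 1.052632 = 105.9696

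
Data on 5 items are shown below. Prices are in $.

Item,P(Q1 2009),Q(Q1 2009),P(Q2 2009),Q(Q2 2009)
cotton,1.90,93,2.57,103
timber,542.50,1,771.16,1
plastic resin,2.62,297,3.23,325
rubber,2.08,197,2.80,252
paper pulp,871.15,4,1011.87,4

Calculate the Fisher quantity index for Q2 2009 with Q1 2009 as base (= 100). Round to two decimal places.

103.97

Laspeyres component (base-period weights):
ΣP(Q1 2009)Q(Q2 2009) = 1.90×103 + 542.50×1 + 2.62×325 + 2.08×252 + 871.15×4 = 195.7 + 542.5 + 851.5 + 524.16 + 3484.6 = 5598.46
ΣP(Q1 2009)Q(Q1 2009) = 1.90×93 + 542.50×1 + 2.62×297 + 2.08×197 + 871.15×4 = 176.7 + 542.5 + 778.14 + 409.76 + 3484.6 = 5391.7
L = 5598.46 / 5391.7 × 100 = 103.8348
Paasche component (current-period weights):
ΣP(Q2 2009)Q(Q2 2009) = 2.57×103 + 771.16×1 + 3.23×325 + 2.80×252 + 1011.87×4 = 264.71 + 771.16 + 1049.75 + 705.6 + 4047.48 = 6838.7
ΣP(Q2 2009)Q(Q1 2009) = 2.57×93 + 771.16×1 + 3.23×297 + 2.80×197 + 1011.87×4 = 239.01 + 771.16 + 959.31 + 551.6 + 4047.48 = 6568.56
P = 6838.7 / 6568.56 × 100 = 104.1126
Fisher = √(L × P) = √(103.8348 × 104.1126) = 103.9736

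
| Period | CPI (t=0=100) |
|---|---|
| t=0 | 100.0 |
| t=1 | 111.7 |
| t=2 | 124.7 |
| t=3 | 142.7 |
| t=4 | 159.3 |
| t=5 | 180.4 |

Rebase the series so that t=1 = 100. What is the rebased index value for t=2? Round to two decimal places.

111.64

Rebased(t=2) = 124.7 / 111.7 × 100 = 111.6383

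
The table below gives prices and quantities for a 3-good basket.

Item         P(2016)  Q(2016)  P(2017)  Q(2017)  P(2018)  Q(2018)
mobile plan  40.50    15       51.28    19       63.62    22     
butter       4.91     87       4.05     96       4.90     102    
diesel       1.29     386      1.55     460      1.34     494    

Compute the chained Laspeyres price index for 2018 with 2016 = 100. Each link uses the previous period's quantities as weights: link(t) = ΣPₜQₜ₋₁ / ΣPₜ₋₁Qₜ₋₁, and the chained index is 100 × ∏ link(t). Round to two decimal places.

124.08

Link 2016→2017:
ΣP(2017)Q(2016) = 51.28×15 + 4.05×87 + 1.55×386 = 769.2 + 352.35 + 598.3 = 1719.85
ΣP(2016)Q(2016) = 40.50×15 + 4.91×87 + 1.29×386 = 607.5 + 427.17 + 497.94 = 1532.61
link = 1719.85/1532.61 = 1.122171
Link 2017→2018:
ΣP(2018)Q(2017) = 63.62×19 + 4.90×96 + 1.34×460 = 1208.78 + 470.4 + 616.4 = 2295.58
ΣP(2017)Q(2017) = 51.28×19 + 4.05×96 + 1.55×460 = 974.32 + 388.8 + 713 = 2076.12
link = 2295.58/2076.12 = 1.105707
Chained index = 100 × 1.122171 × 1.105707 = 124.0792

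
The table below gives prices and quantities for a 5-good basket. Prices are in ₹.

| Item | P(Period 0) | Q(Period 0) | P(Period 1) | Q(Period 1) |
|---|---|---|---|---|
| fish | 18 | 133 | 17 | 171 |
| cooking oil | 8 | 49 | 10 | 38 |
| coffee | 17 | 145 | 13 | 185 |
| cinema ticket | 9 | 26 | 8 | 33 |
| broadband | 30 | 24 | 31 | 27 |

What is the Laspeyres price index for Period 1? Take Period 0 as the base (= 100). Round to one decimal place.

90.1

Laspeyres price index uses base-period quantities as weights.
ΣP(Period 1)·Q(Period 0) = 17×133 + 10×49 + 13×145 + 8×26 + 31×24 = 2261 + 490 + 1885 + 208 + 744 = 5588
ΣP(Period 0)·Q(Period 0) = 18×133 + 8×49 + 17×145 + 9×26 + 30×24 = 2394 + 392 + 2465 + 234 + 720 = 6205
Index = 5588 / 6205 × 100 = 90.0564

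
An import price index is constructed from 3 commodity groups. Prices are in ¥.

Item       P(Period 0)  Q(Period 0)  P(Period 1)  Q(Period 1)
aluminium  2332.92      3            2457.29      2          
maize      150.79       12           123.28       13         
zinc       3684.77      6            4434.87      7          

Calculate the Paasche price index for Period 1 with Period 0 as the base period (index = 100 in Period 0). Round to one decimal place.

Paasche price index uses current-period quantities as weights.
ΣP(Period 1)·Q(Period 1) = 2457.29×2 + 123.28×13 + 4434.87×7 = 4914.58 + 1602.64 + 31044.09 = 37561.31
ΣP(Period 0)·Q(Period 1) = 2332.92×2 + 150.79×13 + 3684.77×7 = 4665.84 + 1960.27 + 25793.39 = 32419.5
Index = 37561.31 / 32419.5 × 100 = 115.8602

115.9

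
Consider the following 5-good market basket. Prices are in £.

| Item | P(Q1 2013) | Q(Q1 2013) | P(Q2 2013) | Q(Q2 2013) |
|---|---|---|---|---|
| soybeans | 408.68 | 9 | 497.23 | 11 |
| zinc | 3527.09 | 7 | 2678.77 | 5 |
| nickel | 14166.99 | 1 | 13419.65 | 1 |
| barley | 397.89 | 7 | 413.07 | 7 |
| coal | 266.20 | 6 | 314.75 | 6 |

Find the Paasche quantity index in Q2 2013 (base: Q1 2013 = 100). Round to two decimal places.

89.47

Paasche quantity index uses current-period prices as weights.
ΣP(Q2 2013)·Q(Q2 2013) = 497.23×11 + 2678.77×5 + 13419.65×1 + 413.07×7 + 314.75×6 = 5469.53 + 13393.85 + 13419.65 + 2891.49 + 1888.5 = 37063.02
ΣP(Q2 2013)·Q(Q1 2013) = 497.23×9 + 2678.77×7 + 13419.65×1 + 413.07×7 + 314.75×6 = 4475.07 + 18751.39 + 13419.65 + 2891.49 + 1888.5 = 41426.1
Index = 37063.02 / 41426.1 × 100 = 89.4678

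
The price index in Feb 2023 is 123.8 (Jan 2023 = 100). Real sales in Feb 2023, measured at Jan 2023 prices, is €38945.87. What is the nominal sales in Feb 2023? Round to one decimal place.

48215.0

Nominal = Real × (Index/100) = 38945.87 × (123.8/100)
        = 38945.87 × 1.238 = 48214.9871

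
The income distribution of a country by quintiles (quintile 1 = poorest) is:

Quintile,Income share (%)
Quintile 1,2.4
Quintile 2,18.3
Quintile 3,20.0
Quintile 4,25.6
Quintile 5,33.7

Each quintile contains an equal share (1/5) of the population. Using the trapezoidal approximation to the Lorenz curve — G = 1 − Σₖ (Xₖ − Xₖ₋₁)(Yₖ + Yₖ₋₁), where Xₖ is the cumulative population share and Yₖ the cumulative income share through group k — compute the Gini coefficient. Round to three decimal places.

Cumulative income shares Yₖ: 0.0240, 0.2070, 0.4070, 0.6630, 1.0000
Σ (Xₖ−Xₖ₋₁)(Yₖ+Yₖ₋₁) = (1/5)(0.0240+0.0000) + (1/5)(0.2070+0.0240) + (1/5)(0.4070+0.2070) + (1/5)(0.6630+0.4070) + (1/5)(1.0000+0.6630)
  = 0.0048 + 0.0462 + 0.1228 + 0.2140 + 0.3326 = 0.7204
G = 1 − 0.7204 = 0.2796

0.280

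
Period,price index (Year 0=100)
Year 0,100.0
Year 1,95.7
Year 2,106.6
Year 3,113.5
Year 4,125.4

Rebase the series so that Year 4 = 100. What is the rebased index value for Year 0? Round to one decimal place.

Rebased(Year 0) = 100.0 / 125.4 × 100 = 79.7448

79.7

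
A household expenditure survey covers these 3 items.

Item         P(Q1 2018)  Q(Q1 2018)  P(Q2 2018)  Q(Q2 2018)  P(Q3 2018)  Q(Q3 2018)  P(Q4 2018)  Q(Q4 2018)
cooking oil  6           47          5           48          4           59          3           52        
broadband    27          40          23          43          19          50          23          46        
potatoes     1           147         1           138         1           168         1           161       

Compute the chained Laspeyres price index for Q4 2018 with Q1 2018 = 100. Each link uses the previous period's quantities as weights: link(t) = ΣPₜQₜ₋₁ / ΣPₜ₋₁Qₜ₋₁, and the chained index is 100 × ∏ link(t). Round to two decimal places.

79.94

Link Q1 2018→Q2 2018:
ΣP(Q2 2018)Q(Q1 2018) = 5×47 + 23×40 + 1×147 = 235 + 920 + 147 = 1302
ΣP(Q1 2018)Q(Q1 2018) = 6×47 + 27×40 + 1×147 = 282 + 1080 + 147 = 1509
link = 1302/1509 = 0.862823
Link Q2 2018→Q3 2018:
ΣP(Q3 2018)Q(Q2 2018) = 4×48 + 19×43 + 1×138 = 192 + 817 + 138 = 1147
ΣP(Q2 2018)Q(Q2 2018) = 5×48 + 23×43 + 1×138 = 240 + 989 + 138 = 1367
link = 1147/1367 = 0.839064
Link Q3 2018→Q4 2018:
ΣP(Q4 2018)Q(Q3 2018) = 3×59 + 23×50 + 1×168 = 177 + 1150 + 168 = 1495
ΣP(Q3 2018)Q(Q3 2018) = 4×59 + 19×50 + 1×168 = 236 + 950 + 168 = 1354
link = 1495/1354 = 1.104136
Chained index = 100 × 0.862823 × 0.839064 × 1.104136 = 79.9354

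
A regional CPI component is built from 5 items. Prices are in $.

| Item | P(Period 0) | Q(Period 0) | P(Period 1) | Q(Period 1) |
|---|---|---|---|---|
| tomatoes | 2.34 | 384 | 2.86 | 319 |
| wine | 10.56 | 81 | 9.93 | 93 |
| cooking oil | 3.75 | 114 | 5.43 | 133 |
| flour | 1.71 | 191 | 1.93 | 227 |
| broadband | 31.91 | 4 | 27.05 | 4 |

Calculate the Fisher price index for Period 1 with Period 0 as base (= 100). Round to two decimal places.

Laspeyres component (base-period weights):
ΣP(Period 1)Q(Period 0) = 2.86×384 + 9.93×81 + 5.43×114 + 1.93×191 + 27.05×4 = 1098.24 + 804.33 + 619.02 + 368.63 + 108.2 = 2998.42
ΣP(Period 0)Q(Period 0) = 2.34×384 + 10.56×81 + 3.75×114 + 1.71×191 + 31.91×4 = 898.56 + 855.36 + 427.5 + 326.61 + 127.64 = 2635.67
L = 2998.42 / 2635.67 × 100 = 113.7631
Paasche component (current-period weights):
ΣP(Period 1)Q(Period 1) = 2.86×319 + 9.93×93 + 5.43×133 + 1.93×227 + 27.05×4 = 912.34 + 923.49 + 722.19 + 438.11 + 108.2 = 3104.33
ΣP(Period 0)Q(Period 1) = 2.34×319 + 10.56×93 + 3.75×133 + 1.71×227 + 31.91×4 = 746.46 + 982.08 + 498.75 + 388.17 + 127.64 = 2743.1
P = 3104.33 / 2743.1 × 100 = 113.1687
Fisher = √(L × P) = √(113.7631 × 113.1687) = 113.4655

113.47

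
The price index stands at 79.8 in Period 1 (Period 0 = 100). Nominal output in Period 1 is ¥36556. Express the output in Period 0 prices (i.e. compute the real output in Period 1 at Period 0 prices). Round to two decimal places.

45809.52

Real = Nominal ÷ (Index/100) = 36556 ÷ (79.8/100)
     = 36556 ÷ 0.798 = 45809.5238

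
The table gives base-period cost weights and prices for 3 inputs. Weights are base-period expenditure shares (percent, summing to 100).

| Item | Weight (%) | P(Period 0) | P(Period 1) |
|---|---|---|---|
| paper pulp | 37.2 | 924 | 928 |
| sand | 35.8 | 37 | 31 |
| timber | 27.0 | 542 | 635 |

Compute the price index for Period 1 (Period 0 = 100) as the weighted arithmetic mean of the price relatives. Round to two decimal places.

paper pulp: 37.2 × (928/924) = 37.2 × 1.004329 = 37.3610
sand: 35.8 × (31/37) = 35.8 × 0.837838 = 29.9946
timber: 27.0 × (635/542) = 27.0 × 1.171587 = 31.6328
Index = Σ wᵢ·(p₁ᵢ/p₀ᵢ) = 37.3610 + 29.9946 + 31.6328 = 98.9885

98.99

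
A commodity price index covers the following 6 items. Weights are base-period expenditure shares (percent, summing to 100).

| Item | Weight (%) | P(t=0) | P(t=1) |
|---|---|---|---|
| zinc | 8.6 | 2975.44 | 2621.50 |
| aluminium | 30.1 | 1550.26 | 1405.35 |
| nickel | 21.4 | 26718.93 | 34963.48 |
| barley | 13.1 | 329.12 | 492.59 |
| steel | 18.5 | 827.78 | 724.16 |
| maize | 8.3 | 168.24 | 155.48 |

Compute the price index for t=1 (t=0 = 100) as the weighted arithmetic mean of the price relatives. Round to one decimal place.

zinc: 8.6 × (2621.50/2975.44) = 8.6 × 0.881046 = 7.5770
aluminium: 30.1 × (1405.35/1550.26) = 30.1 × 0.906525 = 27.2864
nickel: 21.4 × (34963.48/26718.93) = 21.4 × 1.308566 = 28.0033
barley: 13.1 × (492.59/329.12) = 13.1 × 1.496688 = 19.6066
steel: 18.5 × (724.16/827.78) = 18.5 × 0.874822 = 16.1842
maize: 8.3 × (155.48/168.24) = 8.3 × 0.924156 = 7.6705
Index = Σ wᵢ·(p₁ᵢ/p₀ᵢ) = 7.5770 + 27.2864 + 28.0033 + 19.6066 + 16.1842 + 7.6705 = 106.3280

106.3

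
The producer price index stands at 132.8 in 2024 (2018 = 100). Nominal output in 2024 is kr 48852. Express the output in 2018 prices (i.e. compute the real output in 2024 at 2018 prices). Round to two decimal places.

Real = Nominal ÷ (Index/100) = 48852 ÷ (132.8/100)
     = 48852 ÷ 1.328 = 36786.1446

36786.14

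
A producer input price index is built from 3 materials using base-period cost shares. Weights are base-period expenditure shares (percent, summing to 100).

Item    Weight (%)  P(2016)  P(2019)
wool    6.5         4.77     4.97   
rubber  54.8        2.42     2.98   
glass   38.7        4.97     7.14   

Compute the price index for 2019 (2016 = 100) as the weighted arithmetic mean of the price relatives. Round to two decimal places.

129.85

wool: 6.5 × (4.97/4.77) = 6.5 × 1.041929 = 6.7725
rubber: 54.8 × (2.98/2.42) = 54.8 × 1.231405 = 67.4810
glass: 38.7 × (7.14/4.97) = 38.7 × 1.436620 = 55.5972
Index = Σ wᵢ·(p₁ᵢ/p₀ᵢ) = 6.7725 + 67.4810 + 55.5972 = 129.8507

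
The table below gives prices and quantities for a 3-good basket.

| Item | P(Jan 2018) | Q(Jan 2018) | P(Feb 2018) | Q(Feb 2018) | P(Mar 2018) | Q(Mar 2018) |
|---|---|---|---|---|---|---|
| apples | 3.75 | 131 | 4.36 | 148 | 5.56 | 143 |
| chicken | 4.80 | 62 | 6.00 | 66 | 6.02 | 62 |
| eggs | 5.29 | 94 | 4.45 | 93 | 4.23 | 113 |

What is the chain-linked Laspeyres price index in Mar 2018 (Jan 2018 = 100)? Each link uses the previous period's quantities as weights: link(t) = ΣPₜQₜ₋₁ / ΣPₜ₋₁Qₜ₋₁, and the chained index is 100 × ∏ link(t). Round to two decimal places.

Link Jan 2018→Feb 2018:
ΣP(Feb 2018)Q(Jan 2018) = 4.36×131 + 6.00×62 + 4.45×94 = 571.16 + 372 + 418.3 = 1361.46
ΣP(Jan 2018)Q(Jan 2018) = 3.75×131 + 4.80×62 + 5.29×94 = 491.25 + 297.6 + 497.26 = 1286.11
link = 1361.46/1286.11 = 1.058588
Link Feb 2018→Mar 2018:
ΣP(Mar 2018)Q(Feb 2018) = 5.56×148 + 6.02×66 + 4.23×93 = 822.88 + 397.32 + 393.39 = 1613.59
ΣP(Feb 2018)Q(Feb 2018) = 4.36×148 + 6.00×66 + 4.45×93 = 645.28 + 396 + 413.85 = 1455.13
link = 1613.59/1455.13 = 1.108897
Chained index = 100 × 1.058588 × 1.108897 = 117.3865

117.39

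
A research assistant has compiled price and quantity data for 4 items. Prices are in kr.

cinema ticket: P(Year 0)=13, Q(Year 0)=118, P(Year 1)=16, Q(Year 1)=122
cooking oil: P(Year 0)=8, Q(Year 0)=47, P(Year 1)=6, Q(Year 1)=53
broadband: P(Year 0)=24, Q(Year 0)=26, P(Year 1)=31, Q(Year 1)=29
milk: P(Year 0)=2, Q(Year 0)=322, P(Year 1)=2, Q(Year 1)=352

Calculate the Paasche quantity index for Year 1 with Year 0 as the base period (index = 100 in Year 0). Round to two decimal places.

106.99

Paasche quantity index uses current-period prices as weights.
ΣP(Year 1)·Q(Year 1) = 16×122 + 6×53 + 31×29 + 2×352 = 1952 + 318 + 899 + 704 = 3873
ΣP(Year 1)·Q(Year 0) = 16×118 + 6×47 + 31×26 + 2×322 = 1888 + 282 + 806 + 644 = 3620
Index = 3873 / 3620 × 100 = 106.9890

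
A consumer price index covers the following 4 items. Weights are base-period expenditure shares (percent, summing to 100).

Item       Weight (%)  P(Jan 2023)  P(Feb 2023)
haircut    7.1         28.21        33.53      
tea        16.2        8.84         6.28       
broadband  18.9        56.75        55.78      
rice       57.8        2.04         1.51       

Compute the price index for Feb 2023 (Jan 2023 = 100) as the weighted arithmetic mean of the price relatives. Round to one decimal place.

haircut: 7.1 × (33.53/28.21) = 7.1 × 1.188586 = 8.4390
tea: 16.2 × (6.28/8.84) = 16.2 × 0.710407 = 11.5086
broadband: 18.9 × (55.78/56.75) = 18.9 × 0.982907 = 18.5770
rice: 57.8 × (1.51/2.04) = 57.8 × 0.740196 = 42.7833
Index = Σ wᵢ·(p₁ᵢ/p₀ᵢ) = 8.4390 + 11.5086 + 18.5770 + 42.7833 = 81.3078

81.3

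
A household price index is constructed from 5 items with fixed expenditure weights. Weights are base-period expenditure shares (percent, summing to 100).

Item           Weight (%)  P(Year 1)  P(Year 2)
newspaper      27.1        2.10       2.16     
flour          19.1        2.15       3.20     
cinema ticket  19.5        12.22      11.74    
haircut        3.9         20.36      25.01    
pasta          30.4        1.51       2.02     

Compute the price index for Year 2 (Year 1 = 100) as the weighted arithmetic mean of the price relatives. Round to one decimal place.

120.5

newspaper: 27.1 × (2.16/2.10) = 27.1 × 1.028571 = 27.8743
flour: 19.1 × (3.20/2.15) = 19.1 × 1.488372 = 28.4279
cinema ticket: 19.5 × (11.74/12.22) = 19.5 × 0.960720 = 18.7340
haircut: 3.9 × (25.01/20.36) = 3.9 × 1.228389 = 4.7907
pasta: 30.4 × (2.02/1.51) = 30.4 × 1.337748 = 40.6675
Index = Σ wᵢ·(p₁ᵢ/p₀ᵢ) = 27.8743 + 28.4279 + 18.7340 + 4.7907 + 40.6675 = 120.4945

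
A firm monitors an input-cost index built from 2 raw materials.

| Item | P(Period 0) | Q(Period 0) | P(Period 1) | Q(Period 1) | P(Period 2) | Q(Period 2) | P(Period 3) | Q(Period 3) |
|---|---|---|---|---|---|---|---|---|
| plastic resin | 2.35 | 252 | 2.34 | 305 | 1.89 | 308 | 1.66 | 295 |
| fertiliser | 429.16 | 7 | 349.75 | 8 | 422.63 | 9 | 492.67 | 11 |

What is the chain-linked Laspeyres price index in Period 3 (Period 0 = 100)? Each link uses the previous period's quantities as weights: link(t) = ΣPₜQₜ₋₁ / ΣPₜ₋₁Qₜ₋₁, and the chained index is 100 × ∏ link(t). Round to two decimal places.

107.34

Link Period 0→Period 1:
ΣP(Period 1)Q(Period 0) = 2.34×252 + 349.75×7 = 589.68 + 2448.25 = 3037.93
ΣP(Period 0)Q(Period 0) = 2.35×252 + 429.16×7 = 592.2 + 3004.12 = 3596.32
link = 3037.93/3596.32 = 0.844733
Link Period 1→Period 2:
ΣP(Period 2)Q(Period 1) = 1.89×305 + 422.63×8 = 576.45 + 3381.04 = 3957.49
ΣP(Period 1)Q(Period 1) = 2.34×305 + 349.75×8 = 713.7 + 2798 = 3511.7
link = 3957.49/3511.7 = 1.126944
Link Period 2→Period 3:
ΣP(Period 3)Q(Period 2) = 1.66×308 + 492.67×9 = 511.28 + 4434.03 = 4945.31
ΣP(Period 2)Q(Period 2) = 1.89×308 + 422.63×9 = 582.12 + 3803.67 = 4385.79
link = 4945.31/4385.79 = 1.127576
Chained index = 100 × 0.844733 × 1.126944 × 1.127576 = 107.3415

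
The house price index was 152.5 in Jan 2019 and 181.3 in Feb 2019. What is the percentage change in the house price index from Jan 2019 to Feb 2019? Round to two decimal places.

Change = (181.3 − 152.5) / 152.5 × 100
       = 28.8 / 152.5 × 100 = 18.8852%

18.89%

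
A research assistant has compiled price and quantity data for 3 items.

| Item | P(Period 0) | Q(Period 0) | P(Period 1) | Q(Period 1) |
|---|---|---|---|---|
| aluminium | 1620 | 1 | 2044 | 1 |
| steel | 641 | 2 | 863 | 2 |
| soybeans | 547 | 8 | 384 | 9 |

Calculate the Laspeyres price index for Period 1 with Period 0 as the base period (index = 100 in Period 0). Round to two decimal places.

Laspeyres price index uses base-period quantities as weights.
ΣP(Period 1)·Q(Period 0) = 2044×1 + 863×2 + 384×8 = 2044 + 1726 + 3072 = 6842
ΣP(Period 0)·Q(Period 0) = 1620×1 + 641×2 + 547×8 = 1620 + 1282 + 4376 = 7278
Index = 6842 / 7278 × 100 = 94.0093

94.01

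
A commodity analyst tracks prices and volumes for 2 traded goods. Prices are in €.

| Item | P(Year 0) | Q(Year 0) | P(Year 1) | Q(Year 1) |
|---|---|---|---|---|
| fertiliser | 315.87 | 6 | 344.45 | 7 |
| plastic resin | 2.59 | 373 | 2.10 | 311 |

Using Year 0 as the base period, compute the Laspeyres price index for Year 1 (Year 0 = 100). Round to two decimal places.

Laspeyres price index uses base-period quantities as weights.
ΣP(Year 1)·Q(Year 0) = 344.45×6 + 2.10×373 = 2066.7 + 783.3 = 2850
ΣP(Year 0)·Q(Year 0) = 315.87×6 + 2.59×373 = 1895.22 + 966.07 = 2861.29
Index = 2850 / 2861.29 × 100 = 99.6054

99.61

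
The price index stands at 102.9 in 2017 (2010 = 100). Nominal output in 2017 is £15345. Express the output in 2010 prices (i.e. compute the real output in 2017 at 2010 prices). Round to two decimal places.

14912.54

Real = Nominal ÷ (Index/100) = 15345 ÷ (102.9/100)
     = 15345 ÷ 1.029 = 14912.5364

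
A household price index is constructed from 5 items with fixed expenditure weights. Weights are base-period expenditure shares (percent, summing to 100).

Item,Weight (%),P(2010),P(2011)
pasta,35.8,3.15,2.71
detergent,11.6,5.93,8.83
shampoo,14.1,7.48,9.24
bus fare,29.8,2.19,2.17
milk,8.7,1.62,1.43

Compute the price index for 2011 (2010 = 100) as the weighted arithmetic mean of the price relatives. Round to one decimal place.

pasta: 35.8 × (2.71/3.15) = 35.8 × 0.860317 = 30.7994
detergent: 11.6 × (8.83/5.93) = 11.6 × 1.489039 = 17.2728
shampoo: 14.1 × (9.24/7.48) = 14.1 × 1.235294 = 17.4176
bus fare: 29.8 × (2.17/2.19) = 29.8 × 0.990868 = 29.5279
milk: 8.7 × (1.43/1.62) = 8.7 × 0.882716 = 7.6796
Index = Σ wᵢ·(p₁ᵢ/p₀ᵢ) = 30.7994 + 17.2728 + 17.4176 + 29.5279 + 7.6796 = 102.6973

102.7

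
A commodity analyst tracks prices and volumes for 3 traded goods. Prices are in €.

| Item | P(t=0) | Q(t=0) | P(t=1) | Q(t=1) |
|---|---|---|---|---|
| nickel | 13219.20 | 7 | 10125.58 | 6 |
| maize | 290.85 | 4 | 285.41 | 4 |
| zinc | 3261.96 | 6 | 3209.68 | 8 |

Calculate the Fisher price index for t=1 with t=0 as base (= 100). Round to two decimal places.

Laspeyres component (base-period weights):
ΣP(t=1)Q(t=0) = 10125.58×7 + 285.41×4 + 3209.68×6 = 70879.06 + 1141.64 + 19258.08 = 91278.78
ΣP(t=0)Q(t=0) = 13219.20×7 + 290.85×4 + 3261.96×6 = 92534.4 + 1163.4 + 19571.76 = 113269.56
L = 91278.78 / 113269.56 × 100 = 80.5854
Paasche component (current-period weights):
ΣP(t=1)Q(t=1) = 10125.58×6 + 285.41×4 + 3209.68×8 = 60753.48 + 1141.64 + 25677.44 = 87572.56
ΣP(t=0)Q(t=1) = 13219.20×6 + 290.85×4 + 3261.96×8 = 79315.2 + 1163.4 + 26095.68 = 106574.28
P = 87572.56 / 106574.28 × 100 = 82.1704
Fisher = √(L × P) = √(80.5854 × 82.1704) = 81.3741

81.37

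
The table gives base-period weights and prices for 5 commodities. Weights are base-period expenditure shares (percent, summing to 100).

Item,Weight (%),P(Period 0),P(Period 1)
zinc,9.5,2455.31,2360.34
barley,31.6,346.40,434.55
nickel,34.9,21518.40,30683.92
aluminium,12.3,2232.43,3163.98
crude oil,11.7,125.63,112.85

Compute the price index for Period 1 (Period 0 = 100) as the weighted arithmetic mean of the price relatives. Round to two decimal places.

zinc: 9.5 × (2360.34/2455.31) = 9.5 × 0.961321 = 9.1325
barley: 31.6 × (434.55/346.40) = 31.6 × 1.254475 = 39.6414
nickel: 34.9 × (30683.92/21518.40) = 34.9 × 1.425939 = 49.7653
aluminium: 12.3 × (3163.98/2232.43) = 12.3 × 1.417281 = 17.4326
crude oil: 11.7 × (112.85/125.63) = 11.7 × 0.898273 = 10.5098
Index = Σ wᵢ·(p₁ᵢ/p₀ᵢ) = 9.1325 + 39.6414 + 49.7653 + 17.4326 + 10.5098 = 126.4815

126.48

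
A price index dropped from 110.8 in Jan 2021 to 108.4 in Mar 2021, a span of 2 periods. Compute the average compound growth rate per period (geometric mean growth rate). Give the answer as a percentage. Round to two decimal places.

Growth factor = (108.4/110.8)^(1/2) = (0.978339)^(1/2) = 0.989110
Growth rate = 0.989110 − 1 = -0.010890 = -1.0890%

-1.09%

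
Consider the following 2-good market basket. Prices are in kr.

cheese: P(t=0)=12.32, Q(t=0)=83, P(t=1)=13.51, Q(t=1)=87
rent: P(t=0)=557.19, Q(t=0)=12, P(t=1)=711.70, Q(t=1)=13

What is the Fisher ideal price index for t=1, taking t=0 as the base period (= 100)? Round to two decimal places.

125.37

Laspeyres component (base-period weights):
ΣP(t=1)Q(t=0) = 13.51×83 + 711.70×12 = 1121.33 + 8540.4 = 9661.73
ΣP(t=0)Q(t=0) = 12.32×83 + 557.19×12 = 1022.56 + 6686.28 = 7708.84
L = 9661.73 / 7708.84 × 100 = 125.3331
Paasche component (current-period weights):
ΣP(t=1)Q(t=1) = 13.51×87 + 711.70×13 = 1175.37 + 9252.1 = 10427.47
ΣP(t=0)Q(t=1) = 12.32×87 + 557.19×13 = 1071.84 + 7243.47 = 8315.31
P = 10427.47 / 8315.31 × 100 = 125.4009
Fisher = √(L × P) = √(125.3331 × 125.4009) = 125.3670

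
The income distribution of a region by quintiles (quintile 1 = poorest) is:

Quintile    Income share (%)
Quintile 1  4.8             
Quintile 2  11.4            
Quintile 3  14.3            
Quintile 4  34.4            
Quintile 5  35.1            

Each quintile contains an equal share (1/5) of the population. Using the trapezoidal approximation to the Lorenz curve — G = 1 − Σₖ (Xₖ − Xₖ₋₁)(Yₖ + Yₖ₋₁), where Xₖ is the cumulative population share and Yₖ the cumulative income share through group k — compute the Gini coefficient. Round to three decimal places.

Cumulative income shares Yₖ: 0.0480, 0.1620, 0.3050, 0.6490, 1.0000
Σ (Xₖ−Xₖ₋₁)(Yₖ+Yₖ₋₁) = (1/5)(0.0480+0.0000) + (1/5)(0.1620+0.0480) + (1/5)(0.3050+0.1620) + (1/5)(0.6490+0.3050) + (1/5)(1.0000+0.6490)
  = 0.0096 + 0.0420 + 0.0934 + 0.1908 + 0.3298 = 0.6656
G = 1 − 0.6656 = 0.3344

0.334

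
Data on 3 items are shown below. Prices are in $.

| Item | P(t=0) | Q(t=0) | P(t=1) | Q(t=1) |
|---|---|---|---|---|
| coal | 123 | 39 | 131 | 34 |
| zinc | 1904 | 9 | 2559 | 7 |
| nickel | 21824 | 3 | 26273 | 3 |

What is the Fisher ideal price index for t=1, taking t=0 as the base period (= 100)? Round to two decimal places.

Laspeyres component (base-period weights):
ΣP(t=1)Q(t=0) = 131×39 + 2559×9 + 26273×3 = 5109 + 23031 + 78819 = 106959
ΣP(t=0)Q(t=0) = 123×39 + 1904×9 + 21824×3 = 4797 + 17136 + 65472 = 87405
L = 106959 / 87405 × 100 = 122.3717
Paasche component (current-period weights):
ΣP(t=1)Q(t=1) = 131×34 + 2559×7 + 26273×3 = 4454 + 17913 + 78819 = 101186
ΣP(t=0)Q(t=1) = 123×34 + 1904×7 + 21824×3 = 4182 + 13328 + 65472 = 82982
P = 101186 / 82982 × 100 = 121.9373
Fisher = √(L × P) = √(122.3717 × 121.9373) = 122.1543

122.15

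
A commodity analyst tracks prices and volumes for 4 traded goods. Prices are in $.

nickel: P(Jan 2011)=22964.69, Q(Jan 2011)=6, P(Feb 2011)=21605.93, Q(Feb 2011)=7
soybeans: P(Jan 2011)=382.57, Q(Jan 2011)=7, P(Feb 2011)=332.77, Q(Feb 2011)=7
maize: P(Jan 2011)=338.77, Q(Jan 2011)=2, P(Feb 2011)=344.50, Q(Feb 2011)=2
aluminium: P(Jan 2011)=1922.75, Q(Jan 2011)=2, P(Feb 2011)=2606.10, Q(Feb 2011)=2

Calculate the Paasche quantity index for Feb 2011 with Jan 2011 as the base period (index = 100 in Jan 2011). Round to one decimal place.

115.7

Paasche quantity index uses current-period prices as weights.
ΣP(Feb 2011)·Q(Feb 2011) = 21605.93×7 + 332.77×7 + 344.50×2 + 2606.10×2 = 151241.51 + 2329.39 + 689 + 5212.2 = 159472.1
ΣP(Feb 2011)·Q(Jan 2011) = 21605.93×6 + 332.77×7 + 344.50×2 + 2606.10×2 = 129635.58 + 2329.39 + 689 + 5212.2 = 137866.17
Index = 159472.1 / 137866.17 × 100 = 115.6717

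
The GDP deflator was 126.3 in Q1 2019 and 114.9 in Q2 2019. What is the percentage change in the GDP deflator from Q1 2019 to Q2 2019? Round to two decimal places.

-9.03%

Change = (114.9 − 126.3) / 126.3 × 100
       = -11.4 / 126.3 × 100 = -9.0261%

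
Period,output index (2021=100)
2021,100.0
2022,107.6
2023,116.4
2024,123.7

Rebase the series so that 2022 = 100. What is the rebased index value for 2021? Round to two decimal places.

Rebased(2021) = 100.0 / 107.6 × 100 = 92.9368

92.94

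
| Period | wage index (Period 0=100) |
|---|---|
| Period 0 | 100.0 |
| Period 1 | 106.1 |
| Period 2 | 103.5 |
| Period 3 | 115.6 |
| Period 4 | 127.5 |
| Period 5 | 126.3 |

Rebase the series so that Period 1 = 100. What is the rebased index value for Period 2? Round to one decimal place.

Rebased(Period 2) = 103.5 / 106.1 × 100 = 97.5495

97.5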